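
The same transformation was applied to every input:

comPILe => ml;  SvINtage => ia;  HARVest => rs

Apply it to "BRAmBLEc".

al

The transformation: keep one character in every 3, starting at position 3 (positions 3rd, 6th, 9th, ...), then convert every letter to lowercase.
"BRAmBLEc" → "AL" → "al".
(Check on "SvINtage": → "Ia" → "ia" ✓)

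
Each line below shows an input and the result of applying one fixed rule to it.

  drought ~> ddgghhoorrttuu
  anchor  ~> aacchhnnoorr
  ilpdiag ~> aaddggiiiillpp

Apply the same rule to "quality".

aaiillqqttuuyy

Rule — sort the characters into alphabetical order, then double every character.
For "quality", step one produces "ailqtuy"; step two turns that into "aaiillqqttuuyy".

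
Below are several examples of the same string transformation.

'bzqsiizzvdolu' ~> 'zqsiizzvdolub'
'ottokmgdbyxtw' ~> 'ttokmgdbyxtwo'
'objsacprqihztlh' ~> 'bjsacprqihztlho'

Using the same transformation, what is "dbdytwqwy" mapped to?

bdytwqwyd

The transformation: move the first character to the end.
So "dbdytwqwy" becomes "bdytwqwyd".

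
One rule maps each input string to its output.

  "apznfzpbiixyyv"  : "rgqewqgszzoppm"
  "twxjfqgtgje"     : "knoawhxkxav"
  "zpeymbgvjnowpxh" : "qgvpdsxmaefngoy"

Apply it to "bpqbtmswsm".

The rule is to shift every letter 9 places backward in the alphabet (wrapping around).
On "bpqbtmswsm" that produces "sghskdjnjd".

sghskdjnjd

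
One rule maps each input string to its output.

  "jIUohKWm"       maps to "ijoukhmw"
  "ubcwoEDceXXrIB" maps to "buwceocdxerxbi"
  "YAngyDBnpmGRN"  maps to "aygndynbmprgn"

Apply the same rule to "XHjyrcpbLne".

What's happening: swap each adjacent pair of characters (1↔2, 3↔4, ...), then convert every letter to lowercase.
Doing the same to "XHjyrcpbLne": "hxyjcrbpnle".

hxyjcrbpnle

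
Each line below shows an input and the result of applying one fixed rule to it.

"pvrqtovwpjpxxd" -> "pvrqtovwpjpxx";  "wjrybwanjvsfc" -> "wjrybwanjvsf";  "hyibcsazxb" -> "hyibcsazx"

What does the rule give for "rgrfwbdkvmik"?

rgrfwbdkvmi

Rule — delete the last character.
On "rgrfwbdkvmik" that produces "rgrfwbdkvmi".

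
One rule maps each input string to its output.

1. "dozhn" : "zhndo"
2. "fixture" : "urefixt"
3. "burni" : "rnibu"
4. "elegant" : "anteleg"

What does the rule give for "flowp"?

owpfl

What's happening: move the last 3 characters to the front (rotate right by 3).
So "flowp" becomes "owpfl".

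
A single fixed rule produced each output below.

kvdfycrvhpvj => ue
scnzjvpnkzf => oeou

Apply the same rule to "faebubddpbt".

In each case the input is transformed by: shift every letter 11 places backward in the alphabet (wrapping around), then keep only the vowels.
Applying both steps to "faebubddpbt": "uptqjqsseqi", then "uei".
(Check on "scnzjvpnkzf": → "hrcoykeczou" → "oeou" ✓)

uei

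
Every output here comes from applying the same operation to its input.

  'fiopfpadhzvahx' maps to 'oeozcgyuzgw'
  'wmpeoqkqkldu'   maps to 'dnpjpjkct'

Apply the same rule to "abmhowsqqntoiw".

gnvrppmsnhv

The transformation: delete the first 3 characters, then shift every letter 1 place backward in the alphabet (wrapping around).
For "abmhowsqqntoiw", step one produces "howsqqntoiw"; step two turns that into "gnvrppmsnhv".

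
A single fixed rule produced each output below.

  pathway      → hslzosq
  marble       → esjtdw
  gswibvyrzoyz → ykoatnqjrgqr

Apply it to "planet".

Looking at the pairs, the operation is to shift every letter 8 places backward in the alphabet (wrapping around).
For "planet" the result is "hdsfwl".

hdsfwl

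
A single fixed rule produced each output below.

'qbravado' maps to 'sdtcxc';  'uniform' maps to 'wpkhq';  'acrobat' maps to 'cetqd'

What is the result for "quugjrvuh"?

Looking at the pairs, the operation is to delete the last 2 characters, then shift every letter 2 places forward in the alphabet (wrapping around).
For "quugjrvuh", step one produces "quugjrv"; step two turns that into "swwiltx".

swwiltx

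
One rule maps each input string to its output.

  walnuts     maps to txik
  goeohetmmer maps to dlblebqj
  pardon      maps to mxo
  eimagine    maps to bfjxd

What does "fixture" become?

cfuq

Rule — shift every letter 3 places backward in the alphabet (wrapping around), then delete the last 3 characters.
"fixture" → "cfuqrob" → "cfuq".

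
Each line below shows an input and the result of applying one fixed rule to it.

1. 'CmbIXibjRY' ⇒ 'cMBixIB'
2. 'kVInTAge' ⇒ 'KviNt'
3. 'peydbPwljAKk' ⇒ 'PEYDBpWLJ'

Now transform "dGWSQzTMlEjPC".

DgwsqZtmLe

The rule is to delete the last 3 characters, then flip the case of every letter.
Working it through for "dGWSQzTMlEjPC": intermediate "dGWSQzTMlE", final "DgwsqZtmLe".
(Check on "peydbPwljAKk": → "peydbPwlj" → "PEYDBpWLJ" ✓)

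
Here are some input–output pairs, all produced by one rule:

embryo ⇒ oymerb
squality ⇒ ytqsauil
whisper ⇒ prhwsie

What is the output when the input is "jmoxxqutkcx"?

kxmjxoqxtuc

The pattern: swap each adjacent pair of characters (1↔2, 3↔4, ...), then move the last 2 characters to the front (rotate right by 2).
Starting from "jmoxxqutkcx": after the first operation, "mjxoqxtuckx"; after the second, "kxmjxoqxtuc".
(Check on "embryo": → "merboy" → "oymerb" ✓)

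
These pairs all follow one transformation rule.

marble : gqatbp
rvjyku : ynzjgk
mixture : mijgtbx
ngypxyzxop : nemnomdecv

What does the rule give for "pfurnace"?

Each output is the input with this applied: shift every letter 11 places backward in the alphabet (wrapping around), then move the first 2 characters to the end (rotate left by 2).
Applying that to "pfurnace" gives "jgcprteu".

jgcprteu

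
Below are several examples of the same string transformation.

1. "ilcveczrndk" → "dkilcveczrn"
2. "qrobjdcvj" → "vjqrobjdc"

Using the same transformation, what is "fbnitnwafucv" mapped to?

The transformation: move the last 2 characters to the front (rotate right by 2).
On "fbnitnwafucv" that produces "cvfbnitnwafu".

cvfbnitnwafu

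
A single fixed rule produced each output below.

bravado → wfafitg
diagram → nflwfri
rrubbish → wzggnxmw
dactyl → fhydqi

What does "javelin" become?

The pattern: move the first character to the end, then shift every letter 5 places forward in the alphabet (wrapping around).
For "javelin" the result is "fajqnso".

fajqnso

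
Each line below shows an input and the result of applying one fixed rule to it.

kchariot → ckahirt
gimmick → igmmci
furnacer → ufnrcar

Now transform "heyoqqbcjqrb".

ehoyqqcbqjb

Looking at the pairs, the operation is to swap each adjacent pair of characters (1↔2, 3↔4, ...), then delete the last character.
On "heyoqqbcjqrb": the first step gives "ehoyqqcbqjbr", and the second then gives "ehoyqqcbqjb".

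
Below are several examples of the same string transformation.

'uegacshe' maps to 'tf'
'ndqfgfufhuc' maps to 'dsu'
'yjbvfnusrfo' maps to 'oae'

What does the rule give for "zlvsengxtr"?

iag

The rule is to keep one character in every 3, starting at position 3 (positions 3rd, 6th, 9th, ...), then shift every letter 13 places forward in the alphabet (wrapping around) — i.e. ROT13.
Applying both steps to "zlvsengxtr": "vnt", then "iag".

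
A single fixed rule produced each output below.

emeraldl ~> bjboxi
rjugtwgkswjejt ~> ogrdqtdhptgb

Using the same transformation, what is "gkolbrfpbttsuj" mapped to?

What's happening: delete the last 2 characters, then shift every letter 3 places backward in the alphabet (wrapping around).
For "gkolbrfpbttsuj", step one produces "gkolbrfpbtts"; step two turns that into "dhliyocmyqqp".

dhliyocmyqqp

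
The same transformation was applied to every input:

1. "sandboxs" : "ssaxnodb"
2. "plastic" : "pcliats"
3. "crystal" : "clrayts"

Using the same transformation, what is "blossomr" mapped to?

brlmooss

The pattern: take characters alternately from the front and the back (1st, last, 2nd, 2nd-last, ...).
Doing the same to "blossomr": "brlmooss".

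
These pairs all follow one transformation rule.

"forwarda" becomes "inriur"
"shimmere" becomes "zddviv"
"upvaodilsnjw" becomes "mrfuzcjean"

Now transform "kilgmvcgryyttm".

cxdmtxippkkd

In each case the input is transformed by: delete the first 2 characters, then shift every letter 9 places backward in the alphabet (wrapping around).
Working it through for "kilgmvcgryyttm": intermediate "lgmvcgryyttm", final "cxdmtxippkkd".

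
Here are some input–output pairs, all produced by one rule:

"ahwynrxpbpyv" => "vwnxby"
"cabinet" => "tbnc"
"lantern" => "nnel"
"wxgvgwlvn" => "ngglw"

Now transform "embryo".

oby

The transformation: swap the first and last characters, then keep every other character starting from the first (positions 1st, 3rd, 5th, ...).
"embryo" → "oby".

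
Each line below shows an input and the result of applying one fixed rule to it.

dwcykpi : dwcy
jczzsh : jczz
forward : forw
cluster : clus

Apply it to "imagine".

Each output is the input with this applied: keep only the first 4 characters.
"imagine" → "imag".

imag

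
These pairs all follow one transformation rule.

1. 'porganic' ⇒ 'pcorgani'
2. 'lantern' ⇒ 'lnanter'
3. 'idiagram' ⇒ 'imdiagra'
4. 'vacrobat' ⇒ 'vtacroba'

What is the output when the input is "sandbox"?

sxandbo

The transformation: swap the first and last characters, then move the last character to the front.
On "sandbox" that produces "sxandbo".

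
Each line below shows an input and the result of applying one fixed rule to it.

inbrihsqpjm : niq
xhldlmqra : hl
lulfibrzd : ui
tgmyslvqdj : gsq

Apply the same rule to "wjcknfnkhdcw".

In each case the input is transformed by: delete the last 2 characters, then keep one character in every 3, starting at position 2 (positions 2nd, 5th, 8th, ...).
Starting from "wjcknfnkhdcw": after the first operation, "wjcknfnkhd"; after the second, "jnk".

jnk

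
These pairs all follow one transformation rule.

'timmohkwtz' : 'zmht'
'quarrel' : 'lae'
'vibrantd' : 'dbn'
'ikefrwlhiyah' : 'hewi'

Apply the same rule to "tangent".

tnn

The transformation: move the last character to the front, then keep one character in every 3, starting at position 1 (positions 1st, 4th, 7th, ...).
On "tangent": the first step gives "ttangen", and the second then gives "tnn".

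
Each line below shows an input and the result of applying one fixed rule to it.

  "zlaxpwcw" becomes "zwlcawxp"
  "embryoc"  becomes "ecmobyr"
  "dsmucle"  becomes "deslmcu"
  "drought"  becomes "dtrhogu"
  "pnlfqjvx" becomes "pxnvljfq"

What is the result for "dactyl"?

dlayct

Looking at the pairs, the operation is to take characters alternately from the front and the back (1st, last, 2nd, 2nd-last, ...).
So "dactyl" becomes "dlayct".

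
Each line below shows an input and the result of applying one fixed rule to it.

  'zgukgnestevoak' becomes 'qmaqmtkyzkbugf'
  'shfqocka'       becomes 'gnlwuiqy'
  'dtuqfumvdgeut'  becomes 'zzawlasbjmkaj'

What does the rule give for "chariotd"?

The rule is to swap the first and last characters, then shift every letter 6 places forward in the alphabet (wrapping around).
Starting from "chariotd": after the first operation, "dhariotc"; after the second, "jngxouzi".

jngxouzi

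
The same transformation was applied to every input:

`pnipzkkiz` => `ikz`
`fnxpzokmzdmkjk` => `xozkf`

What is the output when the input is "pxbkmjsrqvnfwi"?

The transformation: move the first 2 characters to the end (rotate left by 2), then keep one character in every 3, starting at position 1 (positions 1st, 4th, 7th, ...).
On "pxbkmjsrqvnfwi": the first step gives "bkmjsrqvnfwipx", and the second then gives "bjqfp".

bjqfp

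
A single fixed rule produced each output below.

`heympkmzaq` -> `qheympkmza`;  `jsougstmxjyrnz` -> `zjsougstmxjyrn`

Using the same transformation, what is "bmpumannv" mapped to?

vbmpumann

The rule is to move the last character to the front.
So "bmpumannv" becomes "vbmpumann".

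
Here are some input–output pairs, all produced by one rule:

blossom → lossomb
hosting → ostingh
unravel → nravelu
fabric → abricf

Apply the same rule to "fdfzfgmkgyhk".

What's happening: move the first character to the end.
Doing the same to "fdfzfgmkgyhk": "dfzfgmkgyhkf".

dfzfgmkgyhkf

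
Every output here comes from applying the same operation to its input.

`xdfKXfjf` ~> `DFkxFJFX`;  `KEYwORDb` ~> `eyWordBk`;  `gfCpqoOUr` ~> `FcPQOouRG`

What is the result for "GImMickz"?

Looking at the pairs, the operation is to move the first character to the end, then flip the case of every letter.
"GImMickz" → "ImMickzG" → "iMmICKZg".

iMmICKZg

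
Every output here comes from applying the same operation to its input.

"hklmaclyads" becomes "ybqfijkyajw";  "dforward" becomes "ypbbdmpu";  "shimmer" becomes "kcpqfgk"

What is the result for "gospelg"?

What's happening: move the last 3 characters to the front (rotate right by 3), then shift every letter 2 places backward in the alphabet (wrapping around).
"gospelg" → "cjeemqn".

cjeemqn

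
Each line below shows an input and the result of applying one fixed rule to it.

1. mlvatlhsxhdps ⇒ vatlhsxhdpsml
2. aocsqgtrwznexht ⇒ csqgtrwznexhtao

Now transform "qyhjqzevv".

What's happening: move the first 2 characters to the end (rotate left by 2).
For "qyhjqzevv" the result is "hjqzevvqy".

hjqzevvqy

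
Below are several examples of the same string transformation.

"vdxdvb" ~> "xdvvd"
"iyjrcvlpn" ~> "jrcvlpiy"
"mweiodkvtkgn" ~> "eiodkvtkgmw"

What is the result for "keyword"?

Rule — delete the last character, then move the first 2 characters to the end (rotate left by 2).
Working it through for "keyword": intermediate "keywor", final "yworke".
(Check on "iyjrcvlpn": → "iyjrcvlp" → "jrcvlpiy" ✓)

yworke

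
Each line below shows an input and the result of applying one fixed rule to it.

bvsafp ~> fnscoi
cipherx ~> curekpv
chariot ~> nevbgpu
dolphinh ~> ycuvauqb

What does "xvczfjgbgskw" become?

Looking at the pairs, the operation is to move the first 2 characters to the end (rotate left by 2), then shift every letter 13 places forward in the alphabet (wrapping around) — i.e. ROT13.
On "xvczfjgbgskw": the first step gives "czfjgbgskwxv", and the second then gives "pmswtotfxjki".

pmswtotfxjki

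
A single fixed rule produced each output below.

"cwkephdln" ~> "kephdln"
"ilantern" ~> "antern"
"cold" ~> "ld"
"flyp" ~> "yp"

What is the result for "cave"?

ve

The pattern: delete the first 2 characters.
"cave" → "ve".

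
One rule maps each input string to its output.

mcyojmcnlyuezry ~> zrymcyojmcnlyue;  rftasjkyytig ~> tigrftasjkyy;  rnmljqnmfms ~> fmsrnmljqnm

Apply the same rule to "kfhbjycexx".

The transformation: move the last 3 characters to the front (rotate right by 3).
For "kfhbjycexx" the result is "exxkfhbjyc".

exxkfhbjyc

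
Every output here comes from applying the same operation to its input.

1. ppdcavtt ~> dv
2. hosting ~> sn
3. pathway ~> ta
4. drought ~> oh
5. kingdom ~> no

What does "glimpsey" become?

Each output is the input with this applied: keep one character in every 3, starting at position 3 (positions 3rd, 6th, 9th, ...).
"glimpsey" → "is".

is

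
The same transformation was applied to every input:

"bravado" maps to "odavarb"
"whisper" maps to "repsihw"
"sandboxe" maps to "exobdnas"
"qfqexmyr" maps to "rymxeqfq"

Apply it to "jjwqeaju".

The rule is to reverse the string.
So "jjwqeaju" becomes "ujaeqwjj".

ujaeqwjj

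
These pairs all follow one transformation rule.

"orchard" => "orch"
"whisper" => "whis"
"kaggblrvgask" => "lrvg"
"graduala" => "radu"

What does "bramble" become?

Each output is the input with this applied: move the last 3 characters to the front (rotate right by 3), then keep only the last 4 characters.
On "bramble": the first step gives "blebram", and the second then gives "bram".

bram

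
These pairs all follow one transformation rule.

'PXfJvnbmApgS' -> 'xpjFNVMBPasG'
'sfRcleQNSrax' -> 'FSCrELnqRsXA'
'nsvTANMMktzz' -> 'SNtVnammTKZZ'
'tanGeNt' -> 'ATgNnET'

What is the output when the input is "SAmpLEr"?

Looking at the pairs, the operation is to swap each adjacent pair of characters (1↔2, 3↔4, ...), then flip the case of every letter.
On "SAmpLEr": the first step gives "ASpmELr", and the second then gives "asPMelR".

asPMelR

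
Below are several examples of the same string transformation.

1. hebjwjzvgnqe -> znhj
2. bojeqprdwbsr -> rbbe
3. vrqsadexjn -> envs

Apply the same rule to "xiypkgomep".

opxp

The rule is to keep one character in every 3, starting at position 1 (positions 1st, 4th, 7th, ...), then move the last 2 characters to the front (rotate right by 2).
"xiypkgomep" → "xpop" → "opxp".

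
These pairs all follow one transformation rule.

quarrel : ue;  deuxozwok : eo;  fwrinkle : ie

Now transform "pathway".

The rule is to keep every other character starting from the second (positions 2nd, 4th, 6th, ...), then keep only the vowels.
On "pathway": the first step gives "aha", and the second then gives "aa".

aa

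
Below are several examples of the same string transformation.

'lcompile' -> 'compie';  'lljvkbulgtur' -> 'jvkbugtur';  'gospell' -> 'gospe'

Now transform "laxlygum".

Rule — remove every "l".
So "laxlygum" becomes "axygum".

axygum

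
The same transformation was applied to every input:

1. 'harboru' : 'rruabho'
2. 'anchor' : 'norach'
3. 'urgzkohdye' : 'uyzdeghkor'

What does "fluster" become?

The transformation: sort the characters into alphabetical order, then move the last 3 characters to the front (rotate right by 3).
On "fluster": the first step gives "eflrstu", and the second then gives "stueflr".

stueflr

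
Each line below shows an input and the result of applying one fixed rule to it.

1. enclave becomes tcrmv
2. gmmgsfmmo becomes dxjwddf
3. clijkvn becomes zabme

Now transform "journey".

The pattern: shift every letter 9 places backward in the alphabet (wrapping around), then delete the first 2 characters.
Starting from "journey": after the first operation, "aflievp"; after the second, "lievp".

lievp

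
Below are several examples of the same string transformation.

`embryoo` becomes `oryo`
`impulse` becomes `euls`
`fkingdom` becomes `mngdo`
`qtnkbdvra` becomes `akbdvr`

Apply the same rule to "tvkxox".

The rule is to delete the first 3 characters, then move the last character to the front.
"tvkxox" → "xox" → "xxo".

xxo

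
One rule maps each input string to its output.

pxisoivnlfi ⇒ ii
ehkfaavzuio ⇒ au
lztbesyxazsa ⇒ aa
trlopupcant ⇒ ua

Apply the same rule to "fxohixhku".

Looking at the pairs, the operation is to keep one character in every 3, starting at position 3 (positions 3rd, 6th, 9th, ...), then keep only the vowels.
For "fxohixhku", step one produces "oxu"; step two turns that into "ou".

ou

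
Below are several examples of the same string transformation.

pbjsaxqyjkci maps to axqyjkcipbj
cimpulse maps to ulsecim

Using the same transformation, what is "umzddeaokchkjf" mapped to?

deaokchkjfumz

Each output is the input with this applied: move the first 3 characters to the end (rotate left by 3), then delete the first character.
Applying both steps to "umzddeaokchkjf": "ddeaokchkjfumz", then "deaokchkjfumz".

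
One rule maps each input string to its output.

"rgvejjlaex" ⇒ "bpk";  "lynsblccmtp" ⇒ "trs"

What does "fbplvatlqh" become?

vgw

The pattern: keep one character in every 3, starting at position 3 (positions 3rd, 6th, 9th, ...), then shift every letter 6 places forward in the alphabet (wrapping around).
So "fbplvatlqh" becomes "vgw".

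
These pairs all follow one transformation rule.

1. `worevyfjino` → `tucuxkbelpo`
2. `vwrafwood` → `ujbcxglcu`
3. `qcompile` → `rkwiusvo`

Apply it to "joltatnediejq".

Looking at the pairs, the operation is to shift every letter 6 places forward in the alphabet (wrapping around), then move the last 2 characters to the front (rotate right by 2).
"joltatnediejq" → "purzgztkjokpw" → "pwpurzgztkjok".

pwpurzgztkjok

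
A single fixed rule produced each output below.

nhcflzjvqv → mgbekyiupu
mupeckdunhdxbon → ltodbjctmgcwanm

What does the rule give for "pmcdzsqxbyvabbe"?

The transformation: shift every letter 1 place backward in the alphabet (wrapping around).
"pmcdzsqxbyvabbe" → "olbcyrpwaxuzaad".

olbcyrpwaxuzaad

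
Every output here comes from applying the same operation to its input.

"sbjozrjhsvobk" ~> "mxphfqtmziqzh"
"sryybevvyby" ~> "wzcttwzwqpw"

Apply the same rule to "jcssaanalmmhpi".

qyylyjkkfnghaq

What's happening: shift every letter 2 places backward in the alphabet (wrapping around), then move the first 3 characters to the end (rotate left by 3).
Starting from "jcssaanalmmhpi": after the first operation, "haqqyylyjkkfng"; after the second, "qyylyjkkfnghaq".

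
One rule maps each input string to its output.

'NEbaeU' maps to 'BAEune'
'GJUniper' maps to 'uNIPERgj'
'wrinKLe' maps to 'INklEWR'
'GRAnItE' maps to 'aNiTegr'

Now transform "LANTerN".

Each output is the input with this applied: flip the case of every letter, then move the first 2 characters to the end (rotate left by 2).
"LANTerN" → "lantERn" → "ntERnla".
(Check on "wrinKLe": → "WRINklE" → "INklEWR" ✓)

ntERnla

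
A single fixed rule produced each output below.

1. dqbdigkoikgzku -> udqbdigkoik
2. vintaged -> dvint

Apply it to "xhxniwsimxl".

lxhxniws

In each case the input is transformed by: move the last character to the front, then delete the last 3 characters.
"xhxniwsimxl" → "lxhxniwsimx" → "lxhxniws".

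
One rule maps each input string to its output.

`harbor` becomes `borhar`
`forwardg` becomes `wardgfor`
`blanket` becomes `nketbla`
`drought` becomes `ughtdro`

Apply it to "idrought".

oughtidr

The rule is to move the first 3 characters to the end (rotate left by 3).
"idrought" → "oughtidr".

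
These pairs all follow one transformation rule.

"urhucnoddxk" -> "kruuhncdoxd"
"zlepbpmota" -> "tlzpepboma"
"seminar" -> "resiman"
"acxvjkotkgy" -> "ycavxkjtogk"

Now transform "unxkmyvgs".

The pattern: swap each adjacent pair of characters (1↔2, 3↔4, ...), then move the last character to the front.
For "unxkmyvgs", step one produces "nukxymgvs"; step two turns that into "snukxymgv".
(Check on "seminar": → "esimanr" → "resiman" ✓)

snukxymgv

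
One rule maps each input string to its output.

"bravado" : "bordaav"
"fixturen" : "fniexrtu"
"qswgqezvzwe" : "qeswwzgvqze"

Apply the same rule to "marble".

mealrb

The transformation: take characters alternately from the front and the back (1st, last, 2nd, 2nd-last, ...).
"marble" → "mealrb".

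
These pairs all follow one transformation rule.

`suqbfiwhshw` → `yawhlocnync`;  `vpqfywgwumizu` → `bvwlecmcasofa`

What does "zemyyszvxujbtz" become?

The pattern: shift every letter 6 places forward in the alphabet (wrapping around).
Applying that to "zemyyszvxujbtz" gives "fkseeyfbdaphzf".

fkseeyfbdaphzf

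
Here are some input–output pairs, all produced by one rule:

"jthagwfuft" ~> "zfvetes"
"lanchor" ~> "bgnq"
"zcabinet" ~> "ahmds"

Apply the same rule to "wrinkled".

mjkdc

The pattern: delete the first 3 characters, then shift every letter 1 place backward in the alphabet (wrapping around).
Working it through for "wrinkled": intermediate "nkled", final "mjkdc".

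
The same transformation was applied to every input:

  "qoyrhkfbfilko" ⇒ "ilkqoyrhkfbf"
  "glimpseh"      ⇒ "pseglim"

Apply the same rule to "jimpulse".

The rule is to delete the last character, then move the last 3 characters to the front (rotate right by 3).
Working it through for "jimpulse": intermediate "jimpuls", final "ulsjimp".
(Check on "glimpseh": → "glimpse" → "pseglim" ✓)

ulsjimp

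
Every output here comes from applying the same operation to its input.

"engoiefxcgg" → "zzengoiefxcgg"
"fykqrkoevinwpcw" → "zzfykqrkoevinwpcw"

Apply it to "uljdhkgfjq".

Rule — prepend "zz".
So "uljdhkgfjq" becomes "zzuljdhkgfjq".

zzuljdhkgfjq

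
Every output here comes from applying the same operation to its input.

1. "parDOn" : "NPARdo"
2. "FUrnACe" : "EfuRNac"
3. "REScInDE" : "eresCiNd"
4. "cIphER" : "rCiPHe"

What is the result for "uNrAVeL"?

lUnRavE

Rule — flip the case of every letter, then move the last character to the front.
Starting from "uNrAVeL": after the first operation, "UnRavEl"; after the second, "lUnRavE".
(Check on "parDOn": → "PARdoN" → "NPARdo" ✓)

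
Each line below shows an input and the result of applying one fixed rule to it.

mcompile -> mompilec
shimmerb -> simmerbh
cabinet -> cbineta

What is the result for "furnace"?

frnaceu

In each case the input is transformed by: move the first character to the end, then swap the first and last characters.
Applying that to "furnace" gives "frnaceu".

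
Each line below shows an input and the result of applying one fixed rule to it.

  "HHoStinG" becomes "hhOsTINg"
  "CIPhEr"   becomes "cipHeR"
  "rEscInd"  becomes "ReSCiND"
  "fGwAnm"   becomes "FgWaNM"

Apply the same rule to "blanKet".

BLANkET

Rule — flip the case of every letter.
On "blanKet" that produces "BLANkET".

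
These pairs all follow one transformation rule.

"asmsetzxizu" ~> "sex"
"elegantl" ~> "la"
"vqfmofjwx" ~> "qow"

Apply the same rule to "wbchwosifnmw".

bwim

The transformation: delete the last character, then keep one character in every 3, starting at position 2 (positions 2nd, 5th, 8th, ...).
"wbchwosifnmw" → "wbchwosifnm" → "bwim".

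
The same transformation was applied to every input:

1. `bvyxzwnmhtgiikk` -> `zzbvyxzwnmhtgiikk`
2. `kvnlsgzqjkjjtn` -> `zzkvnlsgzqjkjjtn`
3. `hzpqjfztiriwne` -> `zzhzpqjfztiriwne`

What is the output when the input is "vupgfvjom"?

zzvupgfvjom

Each output is the input with this applied: prepend "zz".
Applying that to "vupgfvjom" gives "zzvupgfvjom".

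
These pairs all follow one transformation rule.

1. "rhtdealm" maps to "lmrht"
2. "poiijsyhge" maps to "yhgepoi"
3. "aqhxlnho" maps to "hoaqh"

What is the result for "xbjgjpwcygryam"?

The pattern: move the first 3 characters to the end (rotate left by 3), then delete the first 3 characters.
Starting from "xbjgjpwcygryam": after the first operation, "gjpwcygryamxbj"; after the second, "wcygryamxbj".

wcygryamxbj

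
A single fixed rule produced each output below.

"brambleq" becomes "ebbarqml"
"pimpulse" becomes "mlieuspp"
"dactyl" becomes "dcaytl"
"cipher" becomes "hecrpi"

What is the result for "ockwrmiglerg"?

kiggecwrroml

Looking at the pairs, the operation is to sort the characters into reverse alphabetical order, then swap the front and back halves of the string.
Working it through for "ockwrmiglerg": intermediate "wrromlkiggec", final "kiggecwrroml".
(Check on "pimpulse": → "usppmlie" → "mlieuspp" ✓)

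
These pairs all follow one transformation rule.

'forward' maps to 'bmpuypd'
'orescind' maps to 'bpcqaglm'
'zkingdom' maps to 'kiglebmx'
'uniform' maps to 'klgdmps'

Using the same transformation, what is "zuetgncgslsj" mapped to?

hscrelaeqjqx

In each case the input is transformed by: shift every letter 2 places backward in the alphabet (wrapping around), then swap the first and last characters.
Starting from "zuetgncgslsj": after the first operation, "xscrelaeqjqh"; after the second, "hscrelaeqjqx".
(Check on "orescind": → "mpcqaglb" → "bpcqaglm" ✓)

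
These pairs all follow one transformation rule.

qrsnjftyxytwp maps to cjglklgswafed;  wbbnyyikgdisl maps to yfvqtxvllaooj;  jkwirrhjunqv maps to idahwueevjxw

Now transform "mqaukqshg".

The pattern: reverse the string, then shift every letter 13 places forward in the alphabet (wrapping around) — i.e. ROT13.
Applying both steps to "mqaukqshg": "ghsqkuaqm", then "tufdxhndz".

tufdxhndz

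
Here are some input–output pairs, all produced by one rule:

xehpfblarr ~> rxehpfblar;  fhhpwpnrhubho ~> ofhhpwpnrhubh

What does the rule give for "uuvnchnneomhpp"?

Each output is the input with this applied: move the last character to the front.
For "uuvnchnneomhpp" the result is "puuvnchnneomhp".

puuvnchnneomhp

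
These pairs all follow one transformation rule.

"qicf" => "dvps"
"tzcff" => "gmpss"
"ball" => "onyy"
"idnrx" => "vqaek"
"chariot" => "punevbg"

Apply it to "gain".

What's happening: shift every letter 13 places forward in the alphabet (wrapping around) — i.e. ROT13.
"gain" → "tnva".

tnva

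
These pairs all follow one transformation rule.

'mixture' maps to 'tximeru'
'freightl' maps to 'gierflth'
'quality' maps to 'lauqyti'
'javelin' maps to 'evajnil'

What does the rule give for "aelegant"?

geleatna

Each output is the input with this applied: reverse the string, then move the first 3 characters to the end (rotate left by 3).
Applying both steps to "aelegant": "tnagelea", then "geleatna".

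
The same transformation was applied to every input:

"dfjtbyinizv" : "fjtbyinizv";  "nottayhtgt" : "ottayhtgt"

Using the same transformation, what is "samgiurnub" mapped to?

amgiurnub

Each output is the input with this applied: delete the first character.
Applying that to "samgiurnub" gives "amgiurnub".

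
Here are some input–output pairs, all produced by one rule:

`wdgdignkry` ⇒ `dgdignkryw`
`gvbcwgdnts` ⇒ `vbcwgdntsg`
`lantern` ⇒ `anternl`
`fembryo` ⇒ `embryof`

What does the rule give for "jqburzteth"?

Each output is the input with this applied: move the first character to the end.
"jqburzteth" → "qburztethj".

qburztethj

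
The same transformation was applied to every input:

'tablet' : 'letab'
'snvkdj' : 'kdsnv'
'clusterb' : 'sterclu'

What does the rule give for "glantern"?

The rule is to delete the last character, then move the first 3 characters to the end (rotate left by 3).
Working it through for "glantern": intermediate "glanter", final "ntergla".

ntergla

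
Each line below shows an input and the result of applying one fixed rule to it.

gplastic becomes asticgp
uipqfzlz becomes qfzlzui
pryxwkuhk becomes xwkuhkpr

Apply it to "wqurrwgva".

In each case the input is transformed by: move the first 2 characters to the end (rotate left by 2), then delete the first character.
Doing the same to "wqurrwgva": "rrwgvawq".

rrwgvawq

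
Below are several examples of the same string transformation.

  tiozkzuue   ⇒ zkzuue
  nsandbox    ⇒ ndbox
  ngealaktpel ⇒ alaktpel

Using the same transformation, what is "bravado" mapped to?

vado

In each case the input is transformed by: delete the first 3 characters.
Doing the same to "bravado": "vado".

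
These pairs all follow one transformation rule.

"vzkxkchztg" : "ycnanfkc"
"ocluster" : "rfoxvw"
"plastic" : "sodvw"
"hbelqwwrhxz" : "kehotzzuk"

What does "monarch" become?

What's happening: delete the last 2 characters, then shift every letter 3 places forward in the alphabet (wrapping around).
For "monarch", step one produces "monar"; step two turns that into "prqdu".

prqdu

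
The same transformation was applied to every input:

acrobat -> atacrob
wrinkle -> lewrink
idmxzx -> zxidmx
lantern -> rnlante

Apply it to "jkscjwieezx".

Looking at the pairs, the operation is to move the last 2 characters to the front (rotate right by 2).
For "jkscjwieezx" the result is "zxjkscjwiee".

zxjkscjwiee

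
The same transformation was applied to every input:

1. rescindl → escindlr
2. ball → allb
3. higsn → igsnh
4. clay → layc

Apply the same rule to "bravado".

In each case the input is transformed by: move the first character to the end.
So "bravado" becomes "ravadob".

ravadob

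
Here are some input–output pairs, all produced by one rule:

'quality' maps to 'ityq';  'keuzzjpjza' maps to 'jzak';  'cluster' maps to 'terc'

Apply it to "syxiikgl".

kgls

Each output is the input with this applied: move the first character to the end, then keep only the last 4 characters.
"syxiikgl" → "kgls".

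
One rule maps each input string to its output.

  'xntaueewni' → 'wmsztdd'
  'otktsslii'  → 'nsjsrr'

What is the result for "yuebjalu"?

xtdai

The rule is to shift every letter 1 place backward in the alphabet (wrapping around), then delete the last 3 characters.
For "yuebjalu", step one produces "xtdaizkt"; step two turns that into "xtdai".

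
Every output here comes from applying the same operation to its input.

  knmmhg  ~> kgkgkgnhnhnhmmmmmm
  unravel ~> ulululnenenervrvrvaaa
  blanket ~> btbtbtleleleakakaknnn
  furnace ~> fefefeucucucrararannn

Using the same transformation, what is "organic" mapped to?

What's happening: repeat every character 3 times, then take characters alternately from the front and the back (1st, last, 2nd, 2nd-last, ...).
On "organic": the first step gives "ooorrrgggaaannniiiccc", and the second then gives "ocococriririgngngnaaa".

ocococriririgngngnaaa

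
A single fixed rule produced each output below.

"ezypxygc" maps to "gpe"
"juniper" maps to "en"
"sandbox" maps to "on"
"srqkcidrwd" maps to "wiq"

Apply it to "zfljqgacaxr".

xajz

The pattern: reverse the string, then keep one character in every 3, starting at position 2 (positions 2nd, 5th, 8th, ...).
On "zfljqgacaxr" that produces "xajz".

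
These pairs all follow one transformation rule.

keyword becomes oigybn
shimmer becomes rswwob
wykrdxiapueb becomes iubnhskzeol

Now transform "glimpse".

The rule is to delete the first character, then shift every letter 10 places forward in the alphabet (wrapping around).
On "glimpse" that produces "vswzco".

vswzco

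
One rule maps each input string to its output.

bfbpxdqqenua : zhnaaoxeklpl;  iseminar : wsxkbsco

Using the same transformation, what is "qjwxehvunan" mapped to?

The pattern: shift every letter 10 places forward in the alphabet (wrapping around), then move the first 3 characters to the end (rotate left by 3).
Applying both steps to "qjwxehvunan": "atghorfexkx", then "horfexkxatg".

horfexkxatg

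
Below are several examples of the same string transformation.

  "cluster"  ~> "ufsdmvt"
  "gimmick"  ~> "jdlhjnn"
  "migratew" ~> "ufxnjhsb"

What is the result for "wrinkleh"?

In each case the input is transformed by: move the last 3 characters to the front (rotate right by 3), then shift every letter 1 place forward in the alphabet (wrapping around).
"wrinkleh" → "lehwrink" → "mfixsjol".

mfixsjol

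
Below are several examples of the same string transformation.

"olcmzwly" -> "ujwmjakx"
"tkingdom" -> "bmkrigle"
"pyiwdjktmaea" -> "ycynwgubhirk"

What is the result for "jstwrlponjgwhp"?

The rule is to move the last 3 characters to the front (rotate right by 3), then shift every letter 2 places backward in the alphabet (wrapping around).
For "jstwrlponjgwhp", step one produces "whpjstwrlponjg"; step two turns that into "ufnhqrupjnmlhe".
(Check on "pyiwdjktmaea": → "aeapyiwdjktm" → "ycynwgubhirk" ✓)

ufnhqrupjnmlhe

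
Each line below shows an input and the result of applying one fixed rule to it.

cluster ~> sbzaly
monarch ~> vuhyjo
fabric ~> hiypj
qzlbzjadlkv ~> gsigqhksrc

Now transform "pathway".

The transformation: delete the first character, then shift every letter 7 places forward in the alphabet (wrapping around).
For "pathway" the result is "haodhf".

haodhf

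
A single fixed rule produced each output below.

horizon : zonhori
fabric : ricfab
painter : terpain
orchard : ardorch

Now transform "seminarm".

armsemin

What's happening: move the last 3 characters to the front (rotate right by 3).
"seminarm" → "armsemin".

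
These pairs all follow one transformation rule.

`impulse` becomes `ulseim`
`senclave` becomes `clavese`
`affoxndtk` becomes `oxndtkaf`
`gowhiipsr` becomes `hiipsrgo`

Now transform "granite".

nitegr

Looking at the pairs, the operation is to move the first 2 characters to the end (rotate left by 2), then delete the first character.
Starting from "granite": after the first operation, "anitegr"; after the second, "nitegr".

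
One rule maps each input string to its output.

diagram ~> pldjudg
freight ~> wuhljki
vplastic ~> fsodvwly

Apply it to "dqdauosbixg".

Each output is the input with this applied: swap the first and last characters, then shift every letter 3 places forward in the alphabet (wrapping around).
Working it through for "dqdauosbixg": intermediate "gqdauosbixd", final "jtgdxrvelag".

jtgdxrvelag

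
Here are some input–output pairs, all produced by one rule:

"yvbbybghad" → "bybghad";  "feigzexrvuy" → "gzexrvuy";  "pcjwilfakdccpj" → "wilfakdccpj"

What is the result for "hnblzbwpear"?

What's happening: delete the first 3 characters.
Applying that to "hnblzbwpear" gives "lzbwpear".

lzbwpear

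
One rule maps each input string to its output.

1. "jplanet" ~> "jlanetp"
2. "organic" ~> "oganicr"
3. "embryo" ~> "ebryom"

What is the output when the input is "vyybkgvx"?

vybkgvxy

The transformation: move the first character to the end, then swap the first and last characters.
On "vyybkgvx" that produces "vybkgvxy".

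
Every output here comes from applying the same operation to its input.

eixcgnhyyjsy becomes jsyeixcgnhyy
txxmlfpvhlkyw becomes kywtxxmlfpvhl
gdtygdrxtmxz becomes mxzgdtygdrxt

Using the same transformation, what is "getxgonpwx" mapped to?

pwxgetxgon

The rule is to move the last 3 characters to the front (rotate right by 3).
Doing the same to "getxgonpwx": "pwxgetxgon".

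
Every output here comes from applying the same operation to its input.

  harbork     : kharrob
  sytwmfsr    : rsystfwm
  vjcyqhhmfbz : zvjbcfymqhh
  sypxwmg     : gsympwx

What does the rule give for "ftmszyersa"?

In each case the input is transformed by: swap the first and last characters, then take characters alternately from the front and the back (1st, last, 2nd, 2nd-last, ...).
So "ftmszyersa" becomes "aftsmrsezy".

aftsmrsezy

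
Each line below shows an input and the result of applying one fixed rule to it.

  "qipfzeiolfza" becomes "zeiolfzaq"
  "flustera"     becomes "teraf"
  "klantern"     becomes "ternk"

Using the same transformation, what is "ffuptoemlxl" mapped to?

Looking at the pairs, the operation is to move the first character to the end, then delete the first 3 characters.
Doing the same to "ffuptoemlxl": "toemlxlf".
(Check on "qipfzeiolfza": → "ipfzeiolfzaq" → "zeiolfzaq" ✓)

toemlxlf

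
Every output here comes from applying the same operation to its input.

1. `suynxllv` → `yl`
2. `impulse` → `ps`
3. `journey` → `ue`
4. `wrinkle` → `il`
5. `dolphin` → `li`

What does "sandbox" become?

no

The rule is to keep one character in every 3, starting at position 3 (positions 3rd, 6th, 9th, ...).
On "sandbox" that produces "no".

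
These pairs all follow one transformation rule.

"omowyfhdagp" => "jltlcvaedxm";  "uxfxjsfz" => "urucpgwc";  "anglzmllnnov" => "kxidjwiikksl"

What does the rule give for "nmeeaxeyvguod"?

Looking at the pairs, the operation is to swap each adjacent pair of characters (1↔2, 3↔4, ...), then shift every letter 3 places backward in the alphabet (wrapping around).
For "nmeeaxeyvguod", step one produces "mneexayegvoud"; step two turns that into "jkbbuxvbdslra".

jkbbuxvbdslra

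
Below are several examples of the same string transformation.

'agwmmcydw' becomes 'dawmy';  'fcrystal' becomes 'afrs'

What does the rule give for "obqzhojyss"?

Each output is the input with this applied: move the last 2 characters to the front (rotate right by 2), then keep every other character starting from the first (positions 1st, 3rd, 5th, ...).
Working it through for "obqzhojyss": intermediate "ssobqzhojy", final "soqhj".

soqhj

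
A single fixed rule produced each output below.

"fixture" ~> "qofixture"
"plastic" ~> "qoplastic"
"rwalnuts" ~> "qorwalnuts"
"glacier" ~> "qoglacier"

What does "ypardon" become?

qoypardon

Looking at the pairs, the operation is to prepend "qo".
"ypardon" → "qoypardon".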